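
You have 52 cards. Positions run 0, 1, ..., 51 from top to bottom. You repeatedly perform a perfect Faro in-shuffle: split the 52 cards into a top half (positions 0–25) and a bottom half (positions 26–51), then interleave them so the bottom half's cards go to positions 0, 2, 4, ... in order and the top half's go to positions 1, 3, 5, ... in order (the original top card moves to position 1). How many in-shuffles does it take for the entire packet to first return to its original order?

The in-shuffle permutes the 52 positions with cycle lengths [52].
Every card is home exactly when every cycle has completed a whole number of laps, i.e. after lcm(52) = 52 in-shuffles.

52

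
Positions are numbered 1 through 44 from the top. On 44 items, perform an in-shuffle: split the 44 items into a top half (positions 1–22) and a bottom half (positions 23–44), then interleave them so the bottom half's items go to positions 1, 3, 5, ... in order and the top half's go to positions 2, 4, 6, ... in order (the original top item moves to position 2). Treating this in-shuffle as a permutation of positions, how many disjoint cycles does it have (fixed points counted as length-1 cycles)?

Trace each unvisited position around until it returns:
(1 2 4 8 16 32 ... len 12) (3 6 12 24) (5 10 20 40 35 25) (7 14 28 11 22 44 ... len 12) (9 18 36 27) (15 30) (21 42 39 33)
7 cycles in total.

7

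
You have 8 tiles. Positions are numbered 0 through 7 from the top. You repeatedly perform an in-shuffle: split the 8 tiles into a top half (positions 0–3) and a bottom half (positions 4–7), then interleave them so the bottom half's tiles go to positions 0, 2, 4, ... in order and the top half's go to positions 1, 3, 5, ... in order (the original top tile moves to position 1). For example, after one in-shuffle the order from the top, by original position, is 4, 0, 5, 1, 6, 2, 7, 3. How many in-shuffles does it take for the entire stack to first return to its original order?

6

The in-shuffle permutes the 8 positions with cycle lengths [2, 6].
Every tile is home exactly when every cycle has completed a whole number of laps, i.e. after lcm(2, 6) = 6 in-shuffles.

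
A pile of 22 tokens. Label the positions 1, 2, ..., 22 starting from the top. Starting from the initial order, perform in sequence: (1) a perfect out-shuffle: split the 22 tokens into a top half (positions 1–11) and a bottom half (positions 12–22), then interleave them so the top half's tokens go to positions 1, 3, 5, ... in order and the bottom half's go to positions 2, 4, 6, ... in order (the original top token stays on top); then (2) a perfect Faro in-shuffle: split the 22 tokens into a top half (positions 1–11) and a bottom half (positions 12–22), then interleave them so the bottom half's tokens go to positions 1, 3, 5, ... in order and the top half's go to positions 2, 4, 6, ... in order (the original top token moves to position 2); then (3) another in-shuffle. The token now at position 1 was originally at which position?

14

Undo the operations in reverse order, starting from position 1:
  undo op 3 (in-shuffle, from bottom half): 1 ← 12
  undo op 2 (in-shuffle, from top half): 12 ← 6
  undo op 1 (out-shuffle, from bottom half): 6 ← 14
So the token at position 1 came from original position 14.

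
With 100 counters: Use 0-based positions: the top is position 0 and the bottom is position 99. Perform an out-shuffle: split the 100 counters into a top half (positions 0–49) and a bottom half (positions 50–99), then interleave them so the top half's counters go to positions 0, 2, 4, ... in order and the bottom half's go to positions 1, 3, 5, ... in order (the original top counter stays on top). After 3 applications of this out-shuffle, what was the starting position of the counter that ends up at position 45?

Work backwards from position 45, undoing one out-shuffle at a time:
45 ← 72 ← 36 ← 18
So the counter now at position 45 started at position 18.

18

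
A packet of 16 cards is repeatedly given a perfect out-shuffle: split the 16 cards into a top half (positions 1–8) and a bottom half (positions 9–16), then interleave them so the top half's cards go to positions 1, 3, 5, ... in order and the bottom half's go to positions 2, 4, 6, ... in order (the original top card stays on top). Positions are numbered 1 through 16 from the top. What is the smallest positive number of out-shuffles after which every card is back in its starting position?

4

The out-shuffle permutes the 16 positions with cycle lengths [1, 1, 2, 4, 4, 4].
Every card is home exactly when every cycle has completed a whole number of laps, i.e. after lcm(1, 2, 4) = 4 out-shuffles.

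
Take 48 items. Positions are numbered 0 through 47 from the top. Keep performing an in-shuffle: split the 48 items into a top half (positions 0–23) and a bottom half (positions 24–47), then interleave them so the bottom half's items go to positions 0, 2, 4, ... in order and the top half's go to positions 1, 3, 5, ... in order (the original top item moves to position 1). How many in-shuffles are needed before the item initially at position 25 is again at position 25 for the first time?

21

Follow position 25 under repeated in-shuffles:
25 → 2 → 5 → 11 → 23 → 47 → 46 → 44 → ... → 25 (length 21)
It first returns after 21 in-shuffles.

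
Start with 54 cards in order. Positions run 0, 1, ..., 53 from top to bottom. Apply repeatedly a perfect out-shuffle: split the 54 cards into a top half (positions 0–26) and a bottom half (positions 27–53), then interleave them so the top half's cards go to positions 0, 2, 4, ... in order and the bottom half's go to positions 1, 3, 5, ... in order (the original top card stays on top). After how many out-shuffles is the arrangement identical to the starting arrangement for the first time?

52

The out-shuffle permutes the 54 positions with cycle lengths [1, 1, 52].
Every card is home exactly when every cycle has completed a whole number of laps, i.e. after lcm(1, 52) = 52 out-shuffles.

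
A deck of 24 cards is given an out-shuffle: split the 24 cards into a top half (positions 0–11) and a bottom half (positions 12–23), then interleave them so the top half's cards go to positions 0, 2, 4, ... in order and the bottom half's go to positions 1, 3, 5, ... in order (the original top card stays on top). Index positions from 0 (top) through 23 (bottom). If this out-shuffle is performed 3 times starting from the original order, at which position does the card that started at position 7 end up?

Track the card's position through each out-shuffle:
7 → 14 → 5 → 10

10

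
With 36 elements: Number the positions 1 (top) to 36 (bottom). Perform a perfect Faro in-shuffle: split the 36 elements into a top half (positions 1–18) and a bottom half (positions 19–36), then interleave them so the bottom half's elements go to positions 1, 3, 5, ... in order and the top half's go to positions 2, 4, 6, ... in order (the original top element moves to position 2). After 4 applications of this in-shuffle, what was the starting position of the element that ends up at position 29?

Work backwards from position 29, undoing one in-shuffle at a time:
29 ← 33 ← 35 ← 36 ← 18
So the element now at position 29 started at position 18.

18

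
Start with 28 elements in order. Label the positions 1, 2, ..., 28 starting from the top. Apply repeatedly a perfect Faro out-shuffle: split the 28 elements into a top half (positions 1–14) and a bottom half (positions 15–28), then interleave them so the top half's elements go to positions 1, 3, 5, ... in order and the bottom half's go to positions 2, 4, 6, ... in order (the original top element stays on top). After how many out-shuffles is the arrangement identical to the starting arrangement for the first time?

18

The out-shuffle permutes the 28 positions with cycle lengths [1, 1, 2, 6, 18].
Every element is home exactly when every cycle has completed a whole number of laps, i.e. after lcm(1, 2, 6, 18) = 18 out-shuffles.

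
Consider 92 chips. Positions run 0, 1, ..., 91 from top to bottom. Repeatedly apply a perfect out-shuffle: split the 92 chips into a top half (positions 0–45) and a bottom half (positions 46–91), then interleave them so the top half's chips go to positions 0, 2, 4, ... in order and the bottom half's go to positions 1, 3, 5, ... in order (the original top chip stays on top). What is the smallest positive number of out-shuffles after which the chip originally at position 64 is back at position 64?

Follow position 64 under repeated out-shuffles:
64 → 37 → 74 → 57 → 23 → 46 → 1 → 2 → 4 → 8 → 16 → 32 → 64
It first returns after 12 out-shuffles.

12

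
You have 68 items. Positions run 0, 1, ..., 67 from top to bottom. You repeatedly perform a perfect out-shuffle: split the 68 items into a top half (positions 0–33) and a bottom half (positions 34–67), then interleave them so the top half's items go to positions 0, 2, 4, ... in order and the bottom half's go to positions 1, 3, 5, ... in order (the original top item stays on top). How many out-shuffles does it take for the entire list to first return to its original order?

66

The out-shuffle permutes the 68 positions with cycle lengths [1, 1, 66].
Every item is home exactly when every cycle has completed a whole number of laps, i.e. after lcm(1, 66) = 66 out-shuffles.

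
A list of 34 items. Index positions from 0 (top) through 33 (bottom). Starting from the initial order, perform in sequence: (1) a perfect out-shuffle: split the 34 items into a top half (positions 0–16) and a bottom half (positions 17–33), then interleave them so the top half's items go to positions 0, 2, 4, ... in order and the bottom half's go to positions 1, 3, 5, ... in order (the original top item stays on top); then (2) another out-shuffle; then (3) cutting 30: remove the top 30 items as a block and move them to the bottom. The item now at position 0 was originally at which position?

Undo the operations in reverse order, starting from position 0:
  undo op 3 (cut 30): 0 ← 30
  undo op 2 (out-shuffle, from top half): 30 ← 15
  undo op 1 (out-shuffle, from bottom half): 15 ← 24
So the item at position 0 came from original position 24.

24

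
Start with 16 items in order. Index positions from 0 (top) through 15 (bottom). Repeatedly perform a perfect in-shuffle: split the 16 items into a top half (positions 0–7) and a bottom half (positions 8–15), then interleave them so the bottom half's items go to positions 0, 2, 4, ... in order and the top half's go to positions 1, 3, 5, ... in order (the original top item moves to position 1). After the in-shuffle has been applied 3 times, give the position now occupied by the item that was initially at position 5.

13

Track the item's position through each in-shuffle:
5 → 11 → 6 → 13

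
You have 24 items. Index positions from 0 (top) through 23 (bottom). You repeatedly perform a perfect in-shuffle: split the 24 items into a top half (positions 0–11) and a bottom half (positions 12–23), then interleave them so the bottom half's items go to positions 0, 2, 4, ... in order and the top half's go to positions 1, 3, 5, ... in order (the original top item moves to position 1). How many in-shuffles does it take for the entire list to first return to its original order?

20

The in-shuffle permutes the 24 positions with cycle lengths [4, 20].
Every item is home exactly when every cycle has completed a whole number of laps, i.e. after lcm(4, 20) = 20 in-shuffles.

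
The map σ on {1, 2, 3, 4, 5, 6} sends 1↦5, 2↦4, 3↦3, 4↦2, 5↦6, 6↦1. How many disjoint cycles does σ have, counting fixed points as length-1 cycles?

Cycle decomposition: (1 5 6) (2 4) (3).
3 cycles.

3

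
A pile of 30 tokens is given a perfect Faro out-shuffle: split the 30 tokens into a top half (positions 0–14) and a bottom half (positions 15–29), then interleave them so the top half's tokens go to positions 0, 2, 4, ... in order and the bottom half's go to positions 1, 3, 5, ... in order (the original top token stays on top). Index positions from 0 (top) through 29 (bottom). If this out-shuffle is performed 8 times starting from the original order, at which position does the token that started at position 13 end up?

22

Track the token's position through each out-shuffle:
13 → 26 → 23 → 17 → 5 → 10 → 20 → 11 → 22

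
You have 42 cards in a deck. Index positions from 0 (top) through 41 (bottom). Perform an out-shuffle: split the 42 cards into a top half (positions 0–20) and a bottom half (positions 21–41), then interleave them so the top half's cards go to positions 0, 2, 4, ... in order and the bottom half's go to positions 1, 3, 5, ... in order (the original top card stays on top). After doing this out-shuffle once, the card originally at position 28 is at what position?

15

Track the card's position through each out-shuffle:
28 → 15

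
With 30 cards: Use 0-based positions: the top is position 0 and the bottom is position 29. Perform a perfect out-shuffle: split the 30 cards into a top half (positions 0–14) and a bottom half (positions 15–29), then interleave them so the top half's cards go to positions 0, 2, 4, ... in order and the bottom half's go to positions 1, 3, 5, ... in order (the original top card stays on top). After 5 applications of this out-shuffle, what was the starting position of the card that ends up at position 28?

Work backwards from position 28, undoing one out-shuffle at a time:
28 ← 14 ← 7 ← 18 ← 9 ← 19
So the card now at position 28 started at position 19.

19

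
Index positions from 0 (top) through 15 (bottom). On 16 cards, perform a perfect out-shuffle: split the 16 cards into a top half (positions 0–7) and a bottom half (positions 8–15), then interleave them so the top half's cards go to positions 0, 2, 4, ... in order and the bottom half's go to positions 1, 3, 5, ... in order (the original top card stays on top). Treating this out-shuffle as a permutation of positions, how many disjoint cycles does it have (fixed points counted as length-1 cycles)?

6

Trace each unvisited position around until it returns:
(0) (1 2 4 8) (3 6 12 9) (5 10) (7 14 13 11) (15)
6 cycles in total.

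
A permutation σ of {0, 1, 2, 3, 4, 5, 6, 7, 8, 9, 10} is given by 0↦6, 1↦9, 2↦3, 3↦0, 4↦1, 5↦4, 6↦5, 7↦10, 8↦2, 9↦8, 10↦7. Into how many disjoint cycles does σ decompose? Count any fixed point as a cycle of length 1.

Cycle decomposition: (0 6 5 4 1 9 8 2 3) (7 10).
2 cycles.

2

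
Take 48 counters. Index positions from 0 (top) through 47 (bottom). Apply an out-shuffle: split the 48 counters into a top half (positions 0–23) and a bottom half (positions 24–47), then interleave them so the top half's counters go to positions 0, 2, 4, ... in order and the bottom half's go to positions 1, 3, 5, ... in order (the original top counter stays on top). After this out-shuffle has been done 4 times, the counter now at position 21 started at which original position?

Work backwards from position 21, undoing one out-shuffle at a time:
21 ← 34 ← 17 ← 32 ← 16
So the counter now at position 21 started at position 16.

16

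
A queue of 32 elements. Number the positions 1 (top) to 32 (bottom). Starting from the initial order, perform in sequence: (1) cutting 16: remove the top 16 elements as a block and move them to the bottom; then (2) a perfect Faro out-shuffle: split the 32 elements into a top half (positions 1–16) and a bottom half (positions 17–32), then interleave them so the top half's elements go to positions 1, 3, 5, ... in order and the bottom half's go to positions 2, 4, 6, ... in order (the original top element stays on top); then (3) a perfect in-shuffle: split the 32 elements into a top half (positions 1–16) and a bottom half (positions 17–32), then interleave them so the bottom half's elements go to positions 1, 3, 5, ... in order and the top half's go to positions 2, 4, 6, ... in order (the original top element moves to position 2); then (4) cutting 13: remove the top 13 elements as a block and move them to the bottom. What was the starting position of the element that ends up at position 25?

Undo the operations in reverse order, starting from position 25:
  undo op 4 (cut 13): 25 ← 6
  undo op 3 (in-shuffle, from top half): 6 ← 3
  undo op 2 (out-shuffle, from top half): 3 ← 2
  undo op 1 (cut 16): 2 ← 18
So the element at position 25 came from original position 18.

18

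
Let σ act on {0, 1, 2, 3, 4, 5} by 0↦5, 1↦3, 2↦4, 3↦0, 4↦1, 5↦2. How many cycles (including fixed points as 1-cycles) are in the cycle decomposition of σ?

Cycle decomposition: (0 5 2 4 1 3).
1 cycle.

1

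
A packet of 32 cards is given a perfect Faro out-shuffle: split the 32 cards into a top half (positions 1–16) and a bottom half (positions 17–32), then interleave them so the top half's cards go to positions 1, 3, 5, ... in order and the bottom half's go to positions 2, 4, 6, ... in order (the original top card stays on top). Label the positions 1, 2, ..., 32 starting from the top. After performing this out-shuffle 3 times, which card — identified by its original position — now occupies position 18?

Work backwards from position 18, undoing one out-shuffle at a time:
18 ← 25 ← 13 ← 7
So the card now at position 18 started at position 7.

7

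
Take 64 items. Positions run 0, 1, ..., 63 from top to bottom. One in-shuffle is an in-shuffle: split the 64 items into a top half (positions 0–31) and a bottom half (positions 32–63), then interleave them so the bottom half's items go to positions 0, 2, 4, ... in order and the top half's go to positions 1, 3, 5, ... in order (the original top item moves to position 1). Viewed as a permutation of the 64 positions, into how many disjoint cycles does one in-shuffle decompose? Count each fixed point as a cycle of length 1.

Trace each unvisited position around until it returns:
(0 1 3 7 15 31 ... len 12) (2 5 11 23 47 30 ... len 12) (4 9 19 39 14 29 ... len 12) (6 13 27 55 46 28 ... len 12) (10 21 43 22 45 26 ... len 12) (12 25 51 38)
6 cycles in total.

6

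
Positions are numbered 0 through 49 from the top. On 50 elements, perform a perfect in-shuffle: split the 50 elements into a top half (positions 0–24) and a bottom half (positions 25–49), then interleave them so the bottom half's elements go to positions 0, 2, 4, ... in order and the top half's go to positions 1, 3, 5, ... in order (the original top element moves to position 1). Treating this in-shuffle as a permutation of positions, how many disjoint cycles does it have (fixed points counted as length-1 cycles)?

Trace each unvisited position around until it returns:
(0 1 3 7 15 31 12 25) (2 5 11 23 47 44 38 26) (4 9 19 39 28 6 13 27) (8 17 35 20 41 32 14 29) (10 21 43 36 22 45 40 30) (16 33) (18 37 24 49 48 46 42 34)
7 cycles in total.

7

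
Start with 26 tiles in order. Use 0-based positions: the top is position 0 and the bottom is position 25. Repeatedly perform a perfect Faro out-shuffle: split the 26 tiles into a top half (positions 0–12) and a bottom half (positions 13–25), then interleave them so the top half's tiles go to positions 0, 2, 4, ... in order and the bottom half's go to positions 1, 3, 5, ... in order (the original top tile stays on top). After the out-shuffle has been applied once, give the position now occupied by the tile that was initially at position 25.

Position 25 is a fixed point of every out-shuffle, so the tile never moves.

25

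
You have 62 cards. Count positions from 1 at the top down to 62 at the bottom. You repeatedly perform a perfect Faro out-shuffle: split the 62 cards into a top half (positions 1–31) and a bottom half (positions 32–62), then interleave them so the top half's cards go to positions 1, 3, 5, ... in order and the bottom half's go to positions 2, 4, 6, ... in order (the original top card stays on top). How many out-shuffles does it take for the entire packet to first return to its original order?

60

The out-shuffle permutes the 62 positions with cycle lengths [1, 1, 60].
Every card is home exactly when every cycle has completed a whole number of laps, i.e. after lcm(1, 60) = 60 out-shuffles.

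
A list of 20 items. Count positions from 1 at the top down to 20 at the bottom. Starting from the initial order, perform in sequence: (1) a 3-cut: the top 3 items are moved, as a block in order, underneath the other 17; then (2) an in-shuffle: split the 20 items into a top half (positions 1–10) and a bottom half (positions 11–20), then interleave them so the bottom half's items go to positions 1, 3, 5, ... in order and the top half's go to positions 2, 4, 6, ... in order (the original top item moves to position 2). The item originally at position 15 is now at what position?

3

Track the item from position 15 forward through each operation:
  after op 1 (cut 3): 15 → 12
  after op 2 (in-shuffle): 12 → 3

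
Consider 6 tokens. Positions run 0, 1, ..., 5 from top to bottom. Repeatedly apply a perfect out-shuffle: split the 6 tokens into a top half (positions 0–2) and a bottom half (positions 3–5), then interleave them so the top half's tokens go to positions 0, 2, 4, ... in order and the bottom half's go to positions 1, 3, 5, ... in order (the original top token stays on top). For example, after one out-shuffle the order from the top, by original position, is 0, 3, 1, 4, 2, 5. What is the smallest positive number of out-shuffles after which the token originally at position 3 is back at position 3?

Follow position 3 under repeated out-shuffles:
3 → 1 → 2 → 4 → 3
It first returns after 4 out-shuffles.

4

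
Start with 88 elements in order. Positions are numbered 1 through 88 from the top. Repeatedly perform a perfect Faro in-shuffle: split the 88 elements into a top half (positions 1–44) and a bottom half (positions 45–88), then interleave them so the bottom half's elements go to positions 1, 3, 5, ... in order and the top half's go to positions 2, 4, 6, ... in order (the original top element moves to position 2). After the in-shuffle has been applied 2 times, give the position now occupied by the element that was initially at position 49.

18

Track the element's position through each in-shuffle:
49 → 9 → 18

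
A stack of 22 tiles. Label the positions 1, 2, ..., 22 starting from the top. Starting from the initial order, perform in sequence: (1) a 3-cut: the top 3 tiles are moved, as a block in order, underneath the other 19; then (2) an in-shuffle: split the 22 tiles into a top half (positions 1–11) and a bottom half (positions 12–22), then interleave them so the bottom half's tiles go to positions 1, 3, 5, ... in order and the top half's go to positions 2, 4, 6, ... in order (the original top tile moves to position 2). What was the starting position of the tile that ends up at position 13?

Undo the operations in reverse order, starting from position 13:
  undo op 2 (in-shuffle, from bottom half): 13 ← 18
  undo op 1 (cut 3): 18 ← 21
So the tile at position 13 came from original position 21.

21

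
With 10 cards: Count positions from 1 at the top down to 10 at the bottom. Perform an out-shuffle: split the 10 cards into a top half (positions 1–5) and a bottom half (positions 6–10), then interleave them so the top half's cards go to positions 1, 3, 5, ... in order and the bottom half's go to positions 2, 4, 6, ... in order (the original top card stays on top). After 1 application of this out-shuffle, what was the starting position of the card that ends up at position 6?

Work backwards from position 6, undoing one out-shuffle at a time:
6 ← 8
So the card now at position 6 started at position 8.

8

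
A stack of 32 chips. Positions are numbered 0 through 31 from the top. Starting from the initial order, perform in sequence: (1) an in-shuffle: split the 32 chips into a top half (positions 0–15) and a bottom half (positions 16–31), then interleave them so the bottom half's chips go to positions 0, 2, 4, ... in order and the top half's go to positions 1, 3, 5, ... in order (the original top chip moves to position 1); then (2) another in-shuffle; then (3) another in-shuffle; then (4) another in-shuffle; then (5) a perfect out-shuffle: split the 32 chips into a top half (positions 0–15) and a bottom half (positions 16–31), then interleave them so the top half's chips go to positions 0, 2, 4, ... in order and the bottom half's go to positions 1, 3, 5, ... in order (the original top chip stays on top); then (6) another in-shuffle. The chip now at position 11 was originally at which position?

Undo the operations in reverse order, starting from position 11:
  undo op 6 (in-shuffle, from top half): 11 ← 5
  undo op 5 (out-shuffle, from bottom half): 5 ← 18
  undo op 4 (in-shuffle, from bottom half): 18 ← 25
  undo op 3 (in-shuffle, from top half): 25 ← 12
  undo op 2 (in-shuffle, from bottom half): 12 ← 22
  undo op 1 (in-shuffle, from bottom half): 22 ← 27
So the chip at position 11 came from original position 27.

27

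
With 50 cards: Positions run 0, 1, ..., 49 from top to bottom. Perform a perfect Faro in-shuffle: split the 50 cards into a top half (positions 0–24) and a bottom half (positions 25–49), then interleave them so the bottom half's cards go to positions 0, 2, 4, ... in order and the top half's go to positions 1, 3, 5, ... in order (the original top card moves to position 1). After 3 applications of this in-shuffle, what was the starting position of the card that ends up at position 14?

Work backwards from position 14, undoing one in-shuffle at a time:
14 ← 32 ← 41 ← 20
So the card now at position 14 started at position 20.

20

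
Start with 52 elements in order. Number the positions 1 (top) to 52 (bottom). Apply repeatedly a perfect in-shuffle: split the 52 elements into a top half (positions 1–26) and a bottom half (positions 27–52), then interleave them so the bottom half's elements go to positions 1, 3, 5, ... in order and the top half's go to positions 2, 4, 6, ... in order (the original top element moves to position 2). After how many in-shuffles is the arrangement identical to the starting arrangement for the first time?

52

The in-shuffle permutes the 52 positions with cycle lengths [52].
Every element is home exactly when every cycle has completed a whole number of laps, i.e. after lcm(52) = 52 in-shuffles.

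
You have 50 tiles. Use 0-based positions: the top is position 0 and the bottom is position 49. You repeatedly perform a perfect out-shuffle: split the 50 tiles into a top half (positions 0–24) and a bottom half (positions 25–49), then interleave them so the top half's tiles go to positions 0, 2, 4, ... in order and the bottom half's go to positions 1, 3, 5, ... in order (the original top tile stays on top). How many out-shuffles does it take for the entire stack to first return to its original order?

The out-shuffle permutes the 50 positions with cycle lengths [1, 1, 3, 3, 21, 21].
Every tile is home exactly when every cycle has completed a whole number of laps, i.e. after lcm(1, 3, 21) = 21 out-shuffles.

21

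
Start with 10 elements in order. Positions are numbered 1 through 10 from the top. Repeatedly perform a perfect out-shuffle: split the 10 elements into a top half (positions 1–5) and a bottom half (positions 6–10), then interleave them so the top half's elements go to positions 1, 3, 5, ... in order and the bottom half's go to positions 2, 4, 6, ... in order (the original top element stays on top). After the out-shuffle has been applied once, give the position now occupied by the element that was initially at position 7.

4

Track the element's position through each out-shuffle:
7 → 4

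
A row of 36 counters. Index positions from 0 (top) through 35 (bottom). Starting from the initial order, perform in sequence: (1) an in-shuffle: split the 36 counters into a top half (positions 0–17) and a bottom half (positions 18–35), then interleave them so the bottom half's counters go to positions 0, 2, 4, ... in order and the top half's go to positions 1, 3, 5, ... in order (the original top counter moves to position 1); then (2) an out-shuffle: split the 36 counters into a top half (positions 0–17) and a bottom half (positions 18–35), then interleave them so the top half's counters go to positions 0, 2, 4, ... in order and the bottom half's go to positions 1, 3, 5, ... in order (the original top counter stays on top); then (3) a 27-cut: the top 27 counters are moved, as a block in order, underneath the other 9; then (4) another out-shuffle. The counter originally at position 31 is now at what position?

Track the counter from position 31 forward through each operation:
  after op 1 (in-shuffle): 31 → 26
  after op 2 (out-shuffle): 26 → 17
  after op 3 (cut 27): 17 → 26
  after op 4 (out-shuffle): 26 → 17

17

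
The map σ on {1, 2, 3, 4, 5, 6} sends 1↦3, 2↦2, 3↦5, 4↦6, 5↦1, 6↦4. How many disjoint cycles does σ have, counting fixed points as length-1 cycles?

Cycle decomposition: (1 3 5) (2) (4 6).
3 cycles.

3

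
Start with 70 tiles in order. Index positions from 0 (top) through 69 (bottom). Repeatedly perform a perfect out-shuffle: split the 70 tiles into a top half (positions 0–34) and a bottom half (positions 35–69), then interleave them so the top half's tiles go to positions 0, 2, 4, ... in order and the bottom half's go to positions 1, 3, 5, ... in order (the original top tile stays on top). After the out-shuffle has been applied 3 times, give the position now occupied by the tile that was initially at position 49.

Track the tile's position through each out-shuffle:
49 → 29 → 58 → 47

47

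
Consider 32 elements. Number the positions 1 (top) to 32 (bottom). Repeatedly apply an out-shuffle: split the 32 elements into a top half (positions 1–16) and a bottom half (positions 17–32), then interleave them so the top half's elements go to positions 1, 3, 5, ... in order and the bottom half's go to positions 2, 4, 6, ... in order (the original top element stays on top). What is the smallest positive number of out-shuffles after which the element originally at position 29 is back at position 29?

5

Follow position 29 under repeated out-shuffles:
29 → 26 → 20 → 8 → 15 → 29
It first returns after 5 out-shuffles.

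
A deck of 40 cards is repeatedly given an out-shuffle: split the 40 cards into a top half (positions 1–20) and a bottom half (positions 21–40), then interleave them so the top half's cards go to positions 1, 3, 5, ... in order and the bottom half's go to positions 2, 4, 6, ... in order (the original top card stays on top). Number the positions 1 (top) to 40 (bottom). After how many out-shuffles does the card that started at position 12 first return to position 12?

12

Follow position 12 under repeated out-shuffles:
12 → 23 → 6 → 11 → 21 → 2 → 3 → 5 → 9 → 17 → 33 → 26 → 12
It first returns after 12 out-shuffles.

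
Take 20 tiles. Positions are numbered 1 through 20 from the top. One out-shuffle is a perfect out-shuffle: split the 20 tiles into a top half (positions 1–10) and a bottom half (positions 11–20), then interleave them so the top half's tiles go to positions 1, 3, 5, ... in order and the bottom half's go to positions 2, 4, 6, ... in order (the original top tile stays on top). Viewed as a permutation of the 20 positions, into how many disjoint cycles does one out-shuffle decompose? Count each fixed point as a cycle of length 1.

Trace each unvisited position around until it returns:
(1) (2 3 5 9 17 14 ... len 18) (20)
3 cycles in total.

3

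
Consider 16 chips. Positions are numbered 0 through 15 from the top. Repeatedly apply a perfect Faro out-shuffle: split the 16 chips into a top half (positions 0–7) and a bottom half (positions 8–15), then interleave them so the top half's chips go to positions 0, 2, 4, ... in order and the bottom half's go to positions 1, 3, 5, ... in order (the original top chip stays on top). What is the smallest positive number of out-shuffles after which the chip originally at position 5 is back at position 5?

2

Follow position 5 under repeated out-shuffles:
5 → 10 → 5
It first returns after 2 out-shuffles.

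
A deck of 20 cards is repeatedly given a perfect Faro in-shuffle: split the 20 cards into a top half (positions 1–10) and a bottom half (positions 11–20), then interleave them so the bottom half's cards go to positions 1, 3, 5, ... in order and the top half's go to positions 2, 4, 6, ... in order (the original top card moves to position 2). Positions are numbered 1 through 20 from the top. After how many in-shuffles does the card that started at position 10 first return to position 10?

6

Follow position 10 under repeated in-shuffles:
10 → 20 → 19 → 17 → 13 → 5 → 10
It first returns after 6 in-shuffles.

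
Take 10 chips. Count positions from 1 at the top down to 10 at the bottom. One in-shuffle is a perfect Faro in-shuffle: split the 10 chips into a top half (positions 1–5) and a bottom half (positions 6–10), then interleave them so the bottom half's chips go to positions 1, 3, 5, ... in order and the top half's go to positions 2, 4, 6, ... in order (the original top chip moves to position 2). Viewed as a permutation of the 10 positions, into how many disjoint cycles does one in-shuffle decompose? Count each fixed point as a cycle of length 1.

Trace each unvisited position around until it returns:
(1 2 4 8 5 10 9 7 3 6)
1 cycle in total.

1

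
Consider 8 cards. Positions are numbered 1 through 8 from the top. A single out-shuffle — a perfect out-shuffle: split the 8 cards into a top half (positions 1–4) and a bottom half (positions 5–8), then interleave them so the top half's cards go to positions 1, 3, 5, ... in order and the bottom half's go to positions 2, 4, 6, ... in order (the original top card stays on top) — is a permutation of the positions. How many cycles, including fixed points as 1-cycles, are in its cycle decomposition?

Trace each unvisited position around until it returns:
(1) (2 3 5) (4 7 6) (8)
4 cycles in total.

4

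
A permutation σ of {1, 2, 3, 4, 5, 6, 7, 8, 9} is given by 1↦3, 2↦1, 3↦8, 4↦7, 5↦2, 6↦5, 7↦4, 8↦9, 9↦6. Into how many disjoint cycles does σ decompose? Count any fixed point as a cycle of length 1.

2

Cycle decomposition: (1 3 8 9 6 5 2) (4 7).
2 cycles.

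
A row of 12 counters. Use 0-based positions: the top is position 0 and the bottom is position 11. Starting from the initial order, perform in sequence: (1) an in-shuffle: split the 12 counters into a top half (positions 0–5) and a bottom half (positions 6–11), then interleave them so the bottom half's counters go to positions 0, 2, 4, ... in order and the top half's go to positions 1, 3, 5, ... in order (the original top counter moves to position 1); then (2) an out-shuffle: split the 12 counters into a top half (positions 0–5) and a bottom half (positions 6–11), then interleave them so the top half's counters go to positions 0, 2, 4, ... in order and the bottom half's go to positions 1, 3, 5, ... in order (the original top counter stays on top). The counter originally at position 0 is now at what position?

2

Track the counter from position 0 forward through each operation:
  after op 1 (in-shuffle): 0 → 1
  after op 2 (out-shuffle): 1 → 2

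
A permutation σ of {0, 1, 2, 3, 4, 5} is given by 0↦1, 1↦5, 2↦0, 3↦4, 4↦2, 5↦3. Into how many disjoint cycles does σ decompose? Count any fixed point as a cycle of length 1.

Cycle decomposition: (0 1 5 3 4 2).
1 cycle.

1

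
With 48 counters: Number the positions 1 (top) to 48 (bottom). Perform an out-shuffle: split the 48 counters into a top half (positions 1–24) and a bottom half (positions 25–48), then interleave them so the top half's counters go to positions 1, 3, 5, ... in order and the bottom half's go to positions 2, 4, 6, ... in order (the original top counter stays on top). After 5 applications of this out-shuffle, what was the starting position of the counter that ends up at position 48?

48

Work backwards from position 48, undoing one out-shuffle at a time:
48 ← 48 ← 48 ← 48 ← 48 ← 48
So the counter now at position 48 started at position 48.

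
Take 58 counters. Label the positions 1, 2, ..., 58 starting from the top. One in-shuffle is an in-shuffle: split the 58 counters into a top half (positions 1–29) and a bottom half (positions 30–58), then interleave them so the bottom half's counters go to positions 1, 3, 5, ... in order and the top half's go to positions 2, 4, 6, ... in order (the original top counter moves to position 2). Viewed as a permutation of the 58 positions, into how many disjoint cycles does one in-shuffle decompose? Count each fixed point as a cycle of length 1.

1

Trace each unvisited position around until it returns:
(1 2 4 8 16 32 ... len 58)
1 cycle in total.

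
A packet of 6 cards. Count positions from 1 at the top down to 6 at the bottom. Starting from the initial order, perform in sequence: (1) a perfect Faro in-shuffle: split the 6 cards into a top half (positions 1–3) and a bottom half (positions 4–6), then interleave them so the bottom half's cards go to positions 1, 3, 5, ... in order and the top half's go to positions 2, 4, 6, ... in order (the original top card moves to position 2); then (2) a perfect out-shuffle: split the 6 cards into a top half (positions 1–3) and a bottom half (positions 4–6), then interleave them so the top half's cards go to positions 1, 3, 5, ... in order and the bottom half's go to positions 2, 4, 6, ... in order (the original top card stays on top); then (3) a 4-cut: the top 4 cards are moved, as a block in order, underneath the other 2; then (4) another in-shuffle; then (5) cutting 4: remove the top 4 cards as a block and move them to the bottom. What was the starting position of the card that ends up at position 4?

5

Undo the operations in reverse order, starting from position 4:
  undo op 5 (cut 4): 4 ← 2
  undo op 4 (in-shuffle, from top half): 2 ← 1
  undo op 3 (cut 4): 1 ← 5
  undo op 2 (out-shuffle, from top half): 5 ← 3
  undo op 1 (in-shuffle, from bottom half): 3 ← 5
So the card at position 4 came from original position 5.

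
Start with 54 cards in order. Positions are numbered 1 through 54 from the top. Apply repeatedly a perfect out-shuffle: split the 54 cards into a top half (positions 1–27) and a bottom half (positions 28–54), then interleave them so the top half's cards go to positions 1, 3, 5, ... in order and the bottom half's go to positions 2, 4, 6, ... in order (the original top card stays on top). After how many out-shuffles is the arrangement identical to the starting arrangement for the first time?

52

The out-shuffle permutes the 54 positions with cycle lengths [1, 1, 52].
Every card is home exactly when every cycle has completed a whole number of laps, i.e. after lcm(1, 52) = 52 out-shuffles.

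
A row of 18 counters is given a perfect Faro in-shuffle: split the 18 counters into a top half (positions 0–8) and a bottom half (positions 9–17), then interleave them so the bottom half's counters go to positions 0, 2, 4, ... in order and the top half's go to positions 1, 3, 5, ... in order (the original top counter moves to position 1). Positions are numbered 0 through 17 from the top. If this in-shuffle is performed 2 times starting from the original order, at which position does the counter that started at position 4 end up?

Track the counter's position through each in-shuffle:
4 → 9 → 0

0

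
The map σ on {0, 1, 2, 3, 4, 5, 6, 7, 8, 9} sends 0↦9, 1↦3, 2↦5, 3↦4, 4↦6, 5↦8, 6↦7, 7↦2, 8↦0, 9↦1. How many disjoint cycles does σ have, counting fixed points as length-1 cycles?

1

Cycle decomposition: (0 9 1 3 4 6 7 2 5 8).
1 cycle.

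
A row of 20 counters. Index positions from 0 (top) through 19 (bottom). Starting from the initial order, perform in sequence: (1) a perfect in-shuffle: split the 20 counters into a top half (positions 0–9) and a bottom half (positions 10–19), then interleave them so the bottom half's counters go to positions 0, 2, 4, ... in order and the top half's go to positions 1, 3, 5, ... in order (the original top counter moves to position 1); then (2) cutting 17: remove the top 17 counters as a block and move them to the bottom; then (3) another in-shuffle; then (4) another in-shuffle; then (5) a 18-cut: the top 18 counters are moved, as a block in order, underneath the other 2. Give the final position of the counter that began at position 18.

18

Track the counter from position 18 forward through each operation:
  after op 1 (in-shuffle): 18 → 16
  after op 2 (cut 17): 16 → 19
  after op 3 (in-shuffle): 19 → 18
  after op 4 (in-shuffle): 18 → 16
  after op 5 (cut 18): 16 → 18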